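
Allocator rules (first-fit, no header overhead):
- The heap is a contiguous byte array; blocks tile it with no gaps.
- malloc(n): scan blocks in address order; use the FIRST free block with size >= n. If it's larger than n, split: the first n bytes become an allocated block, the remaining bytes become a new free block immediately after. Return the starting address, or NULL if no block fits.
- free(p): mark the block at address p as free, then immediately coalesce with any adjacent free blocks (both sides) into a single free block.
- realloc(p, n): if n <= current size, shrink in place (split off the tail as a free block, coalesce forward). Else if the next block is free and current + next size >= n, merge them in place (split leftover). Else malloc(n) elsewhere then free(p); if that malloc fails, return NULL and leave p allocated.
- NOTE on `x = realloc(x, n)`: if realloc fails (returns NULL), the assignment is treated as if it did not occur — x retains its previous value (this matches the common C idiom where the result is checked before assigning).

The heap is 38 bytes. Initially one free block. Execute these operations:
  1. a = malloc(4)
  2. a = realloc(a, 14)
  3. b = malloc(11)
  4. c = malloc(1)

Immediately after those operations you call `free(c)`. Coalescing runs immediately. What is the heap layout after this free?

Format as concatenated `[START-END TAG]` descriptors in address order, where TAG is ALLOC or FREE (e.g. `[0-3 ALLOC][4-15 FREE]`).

Answer: [0-13 ALLOC][14-24 ALLOC][25-37 FREE]

Derivation:
Op 1: a = malloc(4) -> a = 0; heap: [0-3 ALLOC][4-37 FREE]
Op 2: a = realloc(a, 14) -> a = 0; heap: [0-13 ALLOC][14-37 FREE]
Op 3: b = malloc(11) -> b = 14; heap: [0-13 ALLOC][14-24 ALLOC][25-37 FREE]
Op 4: c = malloc(1) -> c = 25; heap: [0-13 ALLOC][14-24 ALLOC][25-25 ALLOC][26-37 FREE]
free(c): c = 25 -> block [25-25 ALLOC]; mark free, coalesce with adjacent free neighbors -> [0-13 ALLOC][14-24 ALLOC][25-37 FREE]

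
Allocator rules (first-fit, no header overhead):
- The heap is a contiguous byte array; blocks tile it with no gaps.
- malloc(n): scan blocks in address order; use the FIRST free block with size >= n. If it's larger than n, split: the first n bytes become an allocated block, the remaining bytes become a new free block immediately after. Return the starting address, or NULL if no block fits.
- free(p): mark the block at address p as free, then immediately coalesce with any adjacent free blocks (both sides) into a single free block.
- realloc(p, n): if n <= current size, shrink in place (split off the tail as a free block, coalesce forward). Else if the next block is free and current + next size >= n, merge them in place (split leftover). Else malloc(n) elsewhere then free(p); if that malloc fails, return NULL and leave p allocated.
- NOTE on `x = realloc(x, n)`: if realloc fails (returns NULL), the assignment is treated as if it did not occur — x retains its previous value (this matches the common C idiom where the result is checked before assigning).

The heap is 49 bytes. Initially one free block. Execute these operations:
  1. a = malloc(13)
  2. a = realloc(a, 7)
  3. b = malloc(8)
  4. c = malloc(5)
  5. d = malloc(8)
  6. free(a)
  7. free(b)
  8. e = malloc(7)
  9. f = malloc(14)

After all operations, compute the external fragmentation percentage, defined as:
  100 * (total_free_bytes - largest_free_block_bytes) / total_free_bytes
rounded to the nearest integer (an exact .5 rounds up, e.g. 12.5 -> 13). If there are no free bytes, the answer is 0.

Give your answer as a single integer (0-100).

Answer: 47

Derivation:
Op 1: a = malloc(13) -> a = 0; heap: [0-12 ALLOC][13-48 FREE]
Op 2: a = realloc(a, 7) -> a = 0; heap: [0-6 ALLOC][7-48 FREE]
Op 3: b = malloc(8) -> b = 7; heap: [0-6 ALLOC][7-14 ALLOC][15-48 FREE]
Op 4: c = malloc(5) -> c = 15; heap: [0-6 ALLOC][7-14 ALLOC][15-19 ALLOC][20-48 FREE]
Op 5: d = malloc(8) -> d = 20; heap: [0-6 ALLOC][7-14 ALLOC][15-19 ALLOC][20-27 ALLOC][28-48 FREE]
Op 6: free(a) -> (freed a); heap: [0-6 FREE][7-14 ALLOC][15-19 ALLOC][20-27 ALLOC][28-48 FREE]
Op 7: free(b) -> (freed b); heap: [0-14 FREE][15-19 ALLOC][20-27 ALLOC][28-48 FREE]
Op 8: e = malloc(7) -> e = 0; heap: [0-6 ALLOC][7-14 FREE][15-19 ALLOC][20-27 ALLOC][28-48 FREE]
Op 9: f = malloc(14) -> f = 28; heap: [0-6 ALLOC][7-14 FREE][15-19 ALLOC][20-27 ALLOC][28-41 ALLOC][42-48 FREE]
Free blocks: [8 7] total_free=15 largest=8 -> 100*(15-8)/15 = 700/15 ≈ 46.667 -> rounds to 47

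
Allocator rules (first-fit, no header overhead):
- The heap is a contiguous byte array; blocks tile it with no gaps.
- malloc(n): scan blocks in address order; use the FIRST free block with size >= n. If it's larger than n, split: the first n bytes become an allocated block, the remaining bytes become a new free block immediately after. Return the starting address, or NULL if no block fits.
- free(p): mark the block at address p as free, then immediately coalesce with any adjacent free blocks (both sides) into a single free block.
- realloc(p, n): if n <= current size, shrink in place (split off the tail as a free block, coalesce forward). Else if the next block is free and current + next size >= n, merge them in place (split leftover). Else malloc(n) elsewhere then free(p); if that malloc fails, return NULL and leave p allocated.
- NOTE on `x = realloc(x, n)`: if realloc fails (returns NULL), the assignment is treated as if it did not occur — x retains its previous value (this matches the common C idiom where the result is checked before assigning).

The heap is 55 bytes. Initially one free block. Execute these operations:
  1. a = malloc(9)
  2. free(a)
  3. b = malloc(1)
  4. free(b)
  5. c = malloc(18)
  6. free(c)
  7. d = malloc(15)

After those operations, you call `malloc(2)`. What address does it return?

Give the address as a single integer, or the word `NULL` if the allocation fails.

Answer: 15

Derivation:
Op 1: a = malloc(9) -> a = 0; heap: [0-8 ALLOC][9-54 FREE]
Op 2: free(a) -> (freed a); heap: [0-54 FREE]
Op 3: b = malloc(1) -> b = 0; heap: [0-0 ALLOC][1-54 FREE]
Op 4: free(b) -> (freed b); heap: [0-54 FREE]
Op 5: c = malloc(18) -> c = 0; heap: [0-17 ALLOC][18-54 FREE]
Op 6: free(c) -> (freed c); heap: [0-54 FREE]
Op 7: d = malloc(15) -> d = 0; heap: [0-14 ALLOC][15-54 FREE]
malloc(2): first-fit scan over [0-14 ALLOC][15-54 FREE] -> 15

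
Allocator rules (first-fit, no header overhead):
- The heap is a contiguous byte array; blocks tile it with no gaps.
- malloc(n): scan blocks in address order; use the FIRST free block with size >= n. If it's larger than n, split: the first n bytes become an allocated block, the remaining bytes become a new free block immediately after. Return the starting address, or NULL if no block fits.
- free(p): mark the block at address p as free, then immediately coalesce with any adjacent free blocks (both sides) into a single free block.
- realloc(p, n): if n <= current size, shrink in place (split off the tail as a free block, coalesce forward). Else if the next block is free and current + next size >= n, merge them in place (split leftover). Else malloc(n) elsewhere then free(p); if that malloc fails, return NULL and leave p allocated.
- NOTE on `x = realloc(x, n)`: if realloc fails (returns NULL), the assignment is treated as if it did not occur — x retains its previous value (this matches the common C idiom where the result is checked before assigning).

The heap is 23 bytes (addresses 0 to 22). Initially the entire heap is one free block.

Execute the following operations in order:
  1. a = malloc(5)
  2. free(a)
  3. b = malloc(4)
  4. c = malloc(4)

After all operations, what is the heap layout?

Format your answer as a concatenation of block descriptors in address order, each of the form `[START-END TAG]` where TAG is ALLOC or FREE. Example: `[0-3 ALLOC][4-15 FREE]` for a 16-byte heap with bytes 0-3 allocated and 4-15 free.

Op 1: a = malloc(5) -> a = 0; heap: [0-4 ALLOC][5-22 FREE]
Op 2: free(a) -> (freed a); heap: [0-22 FREE]
Op 3: b = malloc(4) -> b = 0; heap: [0-3 ALLOC][4-22 FREE]
Op 4: c = malloc(4) -> c = 4; heap: [0-3 ALLOC][4-7 ALLOC][8-22 FREE]

Answer: [0-3 ALLOC][4-7 ALLOC][8-22 FREE]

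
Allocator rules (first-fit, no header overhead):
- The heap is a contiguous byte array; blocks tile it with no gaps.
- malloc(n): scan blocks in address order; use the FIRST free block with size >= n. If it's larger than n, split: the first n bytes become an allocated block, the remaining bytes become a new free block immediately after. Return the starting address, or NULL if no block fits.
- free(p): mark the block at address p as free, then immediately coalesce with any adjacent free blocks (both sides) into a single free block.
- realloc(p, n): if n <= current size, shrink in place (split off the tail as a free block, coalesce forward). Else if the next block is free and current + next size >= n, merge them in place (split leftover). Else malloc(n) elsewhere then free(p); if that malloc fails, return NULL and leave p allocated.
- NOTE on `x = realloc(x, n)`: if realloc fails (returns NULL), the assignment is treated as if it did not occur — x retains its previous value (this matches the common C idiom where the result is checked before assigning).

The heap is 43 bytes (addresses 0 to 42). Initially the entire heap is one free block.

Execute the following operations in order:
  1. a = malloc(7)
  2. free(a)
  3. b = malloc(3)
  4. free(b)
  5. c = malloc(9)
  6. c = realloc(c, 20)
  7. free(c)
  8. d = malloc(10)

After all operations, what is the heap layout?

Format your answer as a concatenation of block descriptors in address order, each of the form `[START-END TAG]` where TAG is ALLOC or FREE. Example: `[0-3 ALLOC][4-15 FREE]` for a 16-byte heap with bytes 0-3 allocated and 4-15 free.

Answer: [0-9 ALLOC][10-42 FREE]

Derivation:
Op 1: a = malloc(7) -> a = 0; heap: [0-6 ALLOC][7-42 FREE]
Op 2: free(a) -> (freed a); heap: [0-42 FREE]
Op 3: b = malloc(3) -> b = 0; heap: [0-2 ALLOC][3-42 FREE]
Op 4: free(b) -> (freed b); heap: [0-42 FREE]
Op 5: c = malloc(9) -> c = 0; heap: [0-8 ALLOC][9-42 FREE]
Op 6: c = realloc(c, 20) -> c = 0; heap: [0-19 ALLOC][20-42 FREE]
Op 7: free(c) -> (freed c); heap: [0-42 FREE]
Op 8: d = malloc(10) -> d = 0; heap: [0-9 ALLOC][10-42 FREE]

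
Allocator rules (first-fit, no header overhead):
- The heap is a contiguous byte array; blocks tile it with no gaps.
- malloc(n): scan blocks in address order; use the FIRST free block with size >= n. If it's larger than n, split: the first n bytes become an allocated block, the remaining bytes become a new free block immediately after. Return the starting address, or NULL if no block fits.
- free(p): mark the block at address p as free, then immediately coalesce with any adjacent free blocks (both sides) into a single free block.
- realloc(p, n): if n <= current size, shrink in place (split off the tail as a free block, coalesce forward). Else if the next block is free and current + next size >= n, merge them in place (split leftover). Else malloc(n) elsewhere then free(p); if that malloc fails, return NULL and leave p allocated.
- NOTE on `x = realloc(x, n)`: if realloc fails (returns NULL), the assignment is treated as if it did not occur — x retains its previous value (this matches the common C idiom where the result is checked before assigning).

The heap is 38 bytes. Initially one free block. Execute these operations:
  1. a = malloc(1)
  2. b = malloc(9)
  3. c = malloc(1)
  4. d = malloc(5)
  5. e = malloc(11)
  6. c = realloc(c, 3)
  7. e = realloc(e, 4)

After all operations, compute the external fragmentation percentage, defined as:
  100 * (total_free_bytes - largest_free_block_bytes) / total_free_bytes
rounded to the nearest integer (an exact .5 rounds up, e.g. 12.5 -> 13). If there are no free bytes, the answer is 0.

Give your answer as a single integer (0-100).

Answer: 50

Derivation:
Op 1: a = malloc(1) -> a = 0; heap: [0-0 ALLOC][1-37 FREE]
Op 2: b = malloc(9) -> b = 1; heap: [0-0 ALLOC][1-9 ALLOC][10-37 FREE]
Op 3: c = malloc(1) -> c = 10; heap: [0-0 ALLOC][1-9 ALLOC][10-10 ALLOC][11-37 FREE]
Op 4: d = malloc(5) -> d = 11; heap: [0-0 ALLOC][1-9 ALLOC][10-10 ALLOC][11-15 ALLOC][16-37 FREE]
Op 5: e = malloc(11) -> e = 16; heap: [0-0 ALLOC][1-9 ALLOC][10-10 ALLOC][11-15 ALLOC][16-26 ALLOC][27-37 FREE]
Op 6: c = realloc(c, 3) -> c = 27; heap: [0-0 ALLOC][1-9 ALLOC][10-10 FREE][11-15 ALLOC][16-26 ALLOC][27-29 ALLOC][30-37 FREE]
Op 7: e = realloc(e, 4) -> e = 16; heap: [0-0 ALLOC][1-9 ALLOC][10-10 FREE][11-15 ALLOC][16-19 ALLOC][20-26 FREE][27-29 ALLOC][30-37 FREE]
Free blocks: [1 7 8] total_free=16 largest=8 -> 100*(16-8)/16 = 800/16 = 50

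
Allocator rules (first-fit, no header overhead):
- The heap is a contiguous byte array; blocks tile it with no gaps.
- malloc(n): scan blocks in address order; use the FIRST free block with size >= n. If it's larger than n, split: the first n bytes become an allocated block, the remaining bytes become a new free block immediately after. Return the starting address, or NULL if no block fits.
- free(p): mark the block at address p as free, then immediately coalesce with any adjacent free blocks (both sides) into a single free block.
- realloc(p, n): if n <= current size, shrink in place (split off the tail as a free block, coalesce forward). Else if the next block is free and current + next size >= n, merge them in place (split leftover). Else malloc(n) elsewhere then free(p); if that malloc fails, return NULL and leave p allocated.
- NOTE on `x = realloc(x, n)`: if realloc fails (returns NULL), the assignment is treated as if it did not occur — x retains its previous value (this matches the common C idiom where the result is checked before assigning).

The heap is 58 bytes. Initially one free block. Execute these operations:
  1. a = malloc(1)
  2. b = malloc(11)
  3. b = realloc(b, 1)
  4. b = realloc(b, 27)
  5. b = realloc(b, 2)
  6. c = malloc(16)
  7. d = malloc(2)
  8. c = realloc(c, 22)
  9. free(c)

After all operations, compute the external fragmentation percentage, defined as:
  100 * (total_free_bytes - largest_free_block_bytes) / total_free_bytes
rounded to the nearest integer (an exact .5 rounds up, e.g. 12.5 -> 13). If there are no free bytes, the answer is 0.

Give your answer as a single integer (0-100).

Op 1: a = malloc(1) -> a = 0; heap: [0-0 ALLOC][1-57 FREE]
Op 2: b = malloc(11) -> b = 1; heap: [0-0 ALLOC][1-11 ALLOC][12-57 FREE]
Op 3: b = realloc(b, 1) -> b = 1; heap: [0-0 ALLOC][1-1 ALLOC][2-57 FREE]
Op 4: b = realloc(b, 27) -> b = 1; heap: [0-0 ALLOC][1-27 ALLOC][28-57 FREE]
Op 5: b = realloc(b, 2) -> b = 1; heap: [0-0 ALLOC][1-2 ALLOC][3-57 FREE]
Op 6: c = malloc(16) -> c = 3; heap: [0-0 ALLOC][1-2 ALLOC][3-18 ALLOC][19-57 FREE]
Op 7: d = malloc(2) -> d = 19; heap: [0-0 ALLOC][1-2 ALLOC][3-18 ALLOC][19-20 ALLOC][21-57 FREE]
Op 8: c = realloc(c, 22) -> c = 21; heap: [0-0 ALLOC][1-2 ALLOC][3-18 FREE][19-20 ALLOC][21-42 ALLOC][43-57 FREE]
Op 9: free(c) -> (freed c); heap: [0-0 ALLOC][1-2 ALLOC][3-18 FREE][19-20 ALLOC][21-57 FREE]
Free blocks: [16 37] total_free=53 largest=37 -> 100*(53-37)/53 = 1600/53 ≈ 30.189 -> rounds to 30

Answer: 30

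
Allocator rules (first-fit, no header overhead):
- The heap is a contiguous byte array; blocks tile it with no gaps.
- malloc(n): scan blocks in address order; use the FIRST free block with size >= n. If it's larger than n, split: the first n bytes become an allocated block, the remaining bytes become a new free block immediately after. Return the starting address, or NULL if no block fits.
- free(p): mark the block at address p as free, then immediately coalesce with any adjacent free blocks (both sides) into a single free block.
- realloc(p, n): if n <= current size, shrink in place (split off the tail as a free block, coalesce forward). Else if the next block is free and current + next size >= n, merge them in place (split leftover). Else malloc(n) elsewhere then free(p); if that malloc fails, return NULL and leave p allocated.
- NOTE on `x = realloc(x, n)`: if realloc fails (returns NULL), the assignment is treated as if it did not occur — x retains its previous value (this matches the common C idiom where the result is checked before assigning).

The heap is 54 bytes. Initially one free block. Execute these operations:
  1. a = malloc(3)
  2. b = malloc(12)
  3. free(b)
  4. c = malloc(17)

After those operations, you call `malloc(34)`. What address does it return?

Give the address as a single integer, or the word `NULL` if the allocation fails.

Op 1: a = malloc(3) -> a = 0; heap: [0-2 ALLOC][3-53 FREE]
Op 2: b = malloc(12) -> b = 3; heap: [0-2 ALLOC][3-14 ALLOC][15-53 FREE]
Op 3: free(b) -> (freed b); heap: [0-2 ALLOC][3-53 FREE]
Op 4: c = malloc(17) -> c = 3; heap: [0-2 ALLOC][3-19 ALLOC][20-53 FREE]
malloc(34): first-fit scan over [0-2 ALLOC][3-19 ALLOC][20-53 FREE] -> 20

Answer: 20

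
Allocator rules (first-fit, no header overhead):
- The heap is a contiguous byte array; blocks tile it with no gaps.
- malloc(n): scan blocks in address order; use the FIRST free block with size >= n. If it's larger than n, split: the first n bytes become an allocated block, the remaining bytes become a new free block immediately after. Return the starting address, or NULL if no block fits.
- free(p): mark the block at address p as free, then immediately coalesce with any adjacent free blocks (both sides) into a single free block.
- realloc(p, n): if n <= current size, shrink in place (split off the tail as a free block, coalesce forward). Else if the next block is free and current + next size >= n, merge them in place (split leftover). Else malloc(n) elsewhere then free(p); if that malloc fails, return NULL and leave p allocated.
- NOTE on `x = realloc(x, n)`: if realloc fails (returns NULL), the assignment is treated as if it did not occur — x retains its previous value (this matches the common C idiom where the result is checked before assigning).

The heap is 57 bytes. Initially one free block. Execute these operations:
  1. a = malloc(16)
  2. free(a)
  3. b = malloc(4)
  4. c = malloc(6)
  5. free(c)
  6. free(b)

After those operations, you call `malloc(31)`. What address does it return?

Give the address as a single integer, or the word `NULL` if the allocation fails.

Op 1: a = malloc(16) -> a = 0; heap: [0-15 ALLOC][16-56 FREE]
Op 2: free(a) -> (freed a); heap: [0-56 FREE]
Op 3: b = malloc(4) -> b = 0; heap: [0-3 ALLOC][4-56 FREE]
Op 4: c = malloc(6) -> c = 4; heap: [0-3 ALLOC][4-9 ALLOC][10-56 FREE]
Op 5: free(c) -> (freed c); heap: [0-3 ALLOC][4-56 FREE]
Op 6: free(b) -> (freed b); heap: [0-56 FREE]
malloc(31): first-fit scan over [0-56 FREE] -> 0

Answer: 0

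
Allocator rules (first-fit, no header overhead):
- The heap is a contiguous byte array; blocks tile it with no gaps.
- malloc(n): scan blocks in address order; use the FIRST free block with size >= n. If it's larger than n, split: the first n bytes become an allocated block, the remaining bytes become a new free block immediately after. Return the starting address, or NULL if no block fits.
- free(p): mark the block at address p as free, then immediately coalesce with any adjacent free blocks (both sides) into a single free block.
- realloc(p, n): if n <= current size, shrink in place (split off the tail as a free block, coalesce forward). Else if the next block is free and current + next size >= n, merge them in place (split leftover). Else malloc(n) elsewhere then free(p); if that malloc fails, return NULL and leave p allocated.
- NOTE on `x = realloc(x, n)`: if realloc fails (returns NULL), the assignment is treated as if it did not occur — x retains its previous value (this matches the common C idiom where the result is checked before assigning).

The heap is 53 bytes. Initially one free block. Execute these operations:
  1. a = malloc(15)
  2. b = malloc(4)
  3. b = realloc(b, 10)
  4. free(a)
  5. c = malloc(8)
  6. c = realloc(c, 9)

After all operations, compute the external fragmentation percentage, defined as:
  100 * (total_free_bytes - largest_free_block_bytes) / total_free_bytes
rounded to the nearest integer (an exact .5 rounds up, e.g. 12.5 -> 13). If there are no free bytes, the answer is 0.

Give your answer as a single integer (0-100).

Answer: 18

Derivation:
Op 1: a = malloc(15) -> a = 0; heap: [0-14 ALLOC][15-52 FREE]
Op 2: b = malloc(4) -> b = 15; heap: [0-14 ALLOC][15-18 ALLOC][19-52 FREE]
Op 3: b = realloc(b, 10) -> b = 15; heap: [0-14 ALLOC][15-24 ALLOC][25-52 FREE]
Op 4: free(a) -> (freed a); heap: [0-14 FREE][15-24 ALLOC][25-52 FREE]
Op 5: c = malloc(8) -> c = 0; heap: [0-7 ALLOC][8-14 FREE][15-24 ALLOC][25-52 FREE]
Op 6: c = realloc(c, 9) -> c = 0; heap: [0-8 ALLOC][9-14 FREE][15-24 ALLOC][25-52 FREE]
Free blocks: [6 28] total_free=34 largest=28 -> 100*(34-28)/34 = 600/34 ≈ 17.647 -> rounds to 18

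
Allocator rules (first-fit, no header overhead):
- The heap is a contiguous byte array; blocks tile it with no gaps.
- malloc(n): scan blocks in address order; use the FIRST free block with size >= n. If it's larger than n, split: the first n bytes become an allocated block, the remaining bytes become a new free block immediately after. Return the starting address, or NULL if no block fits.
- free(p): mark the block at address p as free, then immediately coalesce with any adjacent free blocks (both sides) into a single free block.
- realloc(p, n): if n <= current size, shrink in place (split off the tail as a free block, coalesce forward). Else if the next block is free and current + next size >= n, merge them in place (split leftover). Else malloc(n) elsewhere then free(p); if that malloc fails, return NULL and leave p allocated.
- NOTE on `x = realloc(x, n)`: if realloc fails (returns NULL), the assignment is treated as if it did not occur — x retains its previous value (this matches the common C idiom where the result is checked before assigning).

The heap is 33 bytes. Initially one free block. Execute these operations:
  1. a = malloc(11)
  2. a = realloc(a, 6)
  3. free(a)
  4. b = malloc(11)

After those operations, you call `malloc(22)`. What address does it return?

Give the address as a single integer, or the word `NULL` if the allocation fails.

Op 1: a = malloc(11) -> a = 0; heap: [0-10 ALLOC][11-32 FREE]
Op 2: a = realloc(a, 6) -> a = 0; heap: [0-5 ALLOC][6-32 FREE]
Op 3: free(a) -> (freed a); heap: [0-32 FREE]
Op 4: b = malloc(11) -> b = 0; heap: [0-10 ALLOC][11-32 FREE]
malloc(22): first-fit scan over [0-10 ALLOC][11-32 FREE] -> 11

Answer: 11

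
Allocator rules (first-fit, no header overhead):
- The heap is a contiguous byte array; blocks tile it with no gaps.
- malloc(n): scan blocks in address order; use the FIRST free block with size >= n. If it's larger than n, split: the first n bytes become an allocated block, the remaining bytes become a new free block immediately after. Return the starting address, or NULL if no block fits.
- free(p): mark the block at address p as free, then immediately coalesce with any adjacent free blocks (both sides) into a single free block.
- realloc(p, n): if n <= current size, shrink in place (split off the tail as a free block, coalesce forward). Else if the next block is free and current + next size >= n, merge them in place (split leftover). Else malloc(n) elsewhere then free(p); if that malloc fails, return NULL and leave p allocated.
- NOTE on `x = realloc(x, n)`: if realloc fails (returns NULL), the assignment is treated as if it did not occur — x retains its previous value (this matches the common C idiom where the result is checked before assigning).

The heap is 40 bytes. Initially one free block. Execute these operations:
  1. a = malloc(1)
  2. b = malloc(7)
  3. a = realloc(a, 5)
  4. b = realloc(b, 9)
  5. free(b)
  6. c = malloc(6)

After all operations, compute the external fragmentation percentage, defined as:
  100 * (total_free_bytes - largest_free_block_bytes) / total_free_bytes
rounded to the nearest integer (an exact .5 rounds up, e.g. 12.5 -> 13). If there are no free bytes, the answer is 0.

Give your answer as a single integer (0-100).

Op 1: a = malloc(1) -> a = 0; heap: [0-0 ALLOC][1-39 FREE]
Op 2: b = malloc(7) -> b = 1; heap: [0-0 ALLOC][1-7 ALLOC][8-39 FREE]
Op 3: a = realloc(a, 5) -> a = 8; heap: [0-0 FREE][1-7 ALLOC][8-12 ALLOC][13-39 FREE]
Op 4: b = realloc(b, 9) -> b = 13; heap: [0-7 FREE][8-12 ALLOC][13-21 ALLOC][22-39 FREE]
Op 5: free(b) -> (freed b); heap: [0-7 FREE][8-12 ALLOC][13-39 FREE]
Op 6: c = malloc(6) -> c = 0; heap: [0-5 ALLOC][6-7 FREE][8-12 ALLOC][13-39 FREE]
Free blocks: [2 27] total_free=29 largest=27 -> 100*(29-27)/29 = 200/29 ≈ 6.897 -> rounds to 7

Answer: 7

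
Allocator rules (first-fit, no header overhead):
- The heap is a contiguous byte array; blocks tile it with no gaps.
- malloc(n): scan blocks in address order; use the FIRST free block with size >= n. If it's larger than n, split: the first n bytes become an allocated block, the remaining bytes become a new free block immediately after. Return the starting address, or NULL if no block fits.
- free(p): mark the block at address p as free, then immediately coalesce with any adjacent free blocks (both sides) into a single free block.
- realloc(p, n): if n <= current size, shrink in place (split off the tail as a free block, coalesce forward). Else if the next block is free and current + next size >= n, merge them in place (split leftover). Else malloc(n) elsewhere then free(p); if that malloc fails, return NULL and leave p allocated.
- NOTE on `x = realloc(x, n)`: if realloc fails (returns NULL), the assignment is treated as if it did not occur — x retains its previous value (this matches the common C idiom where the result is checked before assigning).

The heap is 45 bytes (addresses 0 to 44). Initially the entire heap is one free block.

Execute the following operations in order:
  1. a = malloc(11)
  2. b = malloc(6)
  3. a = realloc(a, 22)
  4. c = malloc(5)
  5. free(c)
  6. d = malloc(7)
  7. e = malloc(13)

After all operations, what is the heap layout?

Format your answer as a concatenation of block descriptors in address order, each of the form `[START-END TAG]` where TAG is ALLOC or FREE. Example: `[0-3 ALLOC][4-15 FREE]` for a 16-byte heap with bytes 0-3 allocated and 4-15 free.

Answer: [0-6 ALLOC][7-10 FREE][11-16 ALLOC][17-38 ALLOC][39-44 FREE]

Derivation:
Op 1: a = malloc(11) -> a = 0; heap: [0-10 ALLOC][11-44 FREE]
Op 2: b = malloc(6) -> b = 11; heap: [0-10 ALLOC][11-16 ALLOC][17-44 FREE]
Op 3: a = realloc(a, 22) -> a = 17; heap: [0-10 FREE][11-16 ALLOC][17-38 ALLOC][39-44 FREE]
Op 4: c = malloc(5) -> c = 0; heap: [0-4 ALLOC][5-10 FREE][11-16 ALLOC][17-38 ALLOC][39-44 FREE]
Op 5: free(c) -> (freed c); heap: [0-10 FREE][11-16 ALLOC][17-38 ALLOC][39-44 FREE]
Op 6: d = malloc(7) -> d = 0; heap: [0-6 ALLOC][7-10 FREE][11-16 ALLOC][17-38 ALLOC][39-44 FREE]
Op 7: e = malloc(13) -> e = NULL; heap: [0-6 ALLOC][7-10 FREE][11-16 ALLOC][17-38 ALLOC][39-44 FREE]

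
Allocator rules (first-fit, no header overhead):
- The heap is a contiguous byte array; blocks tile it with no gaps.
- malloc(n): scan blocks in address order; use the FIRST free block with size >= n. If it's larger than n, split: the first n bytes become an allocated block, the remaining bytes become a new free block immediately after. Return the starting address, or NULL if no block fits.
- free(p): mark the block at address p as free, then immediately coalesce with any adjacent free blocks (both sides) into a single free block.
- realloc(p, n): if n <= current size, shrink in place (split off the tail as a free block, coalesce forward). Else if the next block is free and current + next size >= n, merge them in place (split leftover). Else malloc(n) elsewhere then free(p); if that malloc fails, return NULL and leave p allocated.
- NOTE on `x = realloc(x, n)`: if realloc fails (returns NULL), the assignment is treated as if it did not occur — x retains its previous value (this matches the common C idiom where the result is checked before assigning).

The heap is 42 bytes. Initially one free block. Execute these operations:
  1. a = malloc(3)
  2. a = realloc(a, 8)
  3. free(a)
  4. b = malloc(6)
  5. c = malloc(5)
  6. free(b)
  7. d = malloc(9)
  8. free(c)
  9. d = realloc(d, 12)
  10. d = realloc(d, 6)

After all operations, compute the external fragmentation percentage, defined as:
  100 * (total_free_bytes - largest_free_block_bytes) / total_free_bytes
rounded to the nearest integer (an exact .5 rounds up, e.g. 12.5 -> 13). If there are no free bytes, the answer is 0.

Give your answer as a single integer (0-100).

Answer: 31

Derivation:
Op 1: a = malloc(3) -> a = 0; heap: [0-2 ALLOC][3-41 FREE]
Op 2: a = realloc(a, 8) -> a = 0; heap: [0-7 ALLOC][8-41 FREE]
Op 3: free(a) -> (freed a); heap: [0-41 FREE]
Op 4: b = malloc(6) -> b = 0; heap: [0-5 ALLOC][6-41 FREE]
Op 5: c = malloc(5) -> c = 6; heap: [0-5 ALLOC][6-10 ALLOC][11-41 FREE]
Op 6: free(b) -> (freed b); heap: [0-5 FREE][6-10 ALLOC][11-41 FREE]
Op 7: d = malloc(9) -> d = 11; heap: [0-5 FREE][6-10 ALLOC][11-19 ALLOC][20-41 FREE]
Op 8: free(c) -> (freed c); heap: [0-10 FREE][11-19 ALLOC][20-41 FREE]
Op 9: d = realloc(d, 12) -> d = 11; heap: [0-10 FREE][11-22 ALLOC][23-41 FREE]
Op 10: d = realloc(d, 6) -> d = 11; heap: [0-10 FREE][11-16 ALLOC][17-41 FREE]
Free blocks: [11 25] total_free=36 largest=25 -> 100*(36-25)/36 = 1100/36 ≈ 30.556 -> rounds to 31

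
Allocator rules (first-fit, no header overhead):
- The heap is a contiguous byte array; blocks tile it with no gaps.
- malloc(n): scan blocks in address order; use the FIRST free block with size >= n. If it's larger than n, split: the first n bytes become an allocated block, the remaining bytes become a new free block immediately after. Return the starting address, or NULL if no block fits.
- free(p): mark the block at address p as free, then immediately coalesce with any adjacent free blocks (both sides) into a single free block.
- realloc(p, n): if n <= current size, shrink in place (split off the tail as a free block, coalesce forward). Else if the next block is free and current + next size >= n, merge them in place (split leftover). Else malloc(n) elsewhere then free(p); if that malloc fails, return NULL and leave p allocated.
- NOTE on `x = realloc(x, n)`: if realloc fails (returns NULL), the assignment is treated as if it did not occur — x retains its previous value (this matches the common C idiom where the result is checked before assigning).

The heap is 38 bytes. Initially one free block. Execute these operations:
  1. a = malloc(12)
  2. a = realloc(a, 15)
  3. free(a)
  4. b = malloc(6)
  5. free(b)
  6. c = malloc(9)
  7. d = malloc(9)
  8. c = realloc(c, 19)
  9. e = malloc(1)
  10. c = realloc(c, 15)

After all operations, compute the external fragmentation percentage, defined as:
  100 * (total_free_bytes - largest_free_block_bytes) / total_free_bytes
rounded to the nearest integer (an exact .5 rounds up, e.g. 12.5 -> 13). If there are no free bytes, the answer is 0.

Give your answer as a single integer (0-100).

Op 1: a = malloc(12) -> a = 0; heap: [0-11 ALLOC][12-37 FREE]
Op 2: a = realloc(a, 15) -> a = 0; heap: [0-14 ALLOC][15-37 FREE]
Op 3: free(a) -> (freed a); heap: [0-37 FREE]
Op 4: b = malloc(6) -> b = 0; heap: [0-5 ALLOC][6-37 FREE]
Op 5: free(b) -> (freed b); heap: [0-37 FREE]
Op 6: c = malloc(9) -> c = 0; heap: [0-8 ALLOC][9-37 FREE]
Op 7: d = malloc(9) -> d = 9; heap: [0-8 ALLOC][9-17 ALLOC][18-37 FREE]
Op 8: c = realloc(c, 19) -> c = 18; heap: [0-8 FREE][9-17 ALLOC][18-36 ALLOC][37-37 FREE]
Op 9: e = malloc(1) -> e = 0; heap: [0-0 ALLOC][1-8 FREE][9-17 ALLOC][18-36 ALLOC][37-37 FREE]
Op 10: c = realloc(c, 15) -> c = 18; heap: [0-0 ALLOC][1-8 FREE][9-17 ALLOC][18-32 ALLOC][33-37 FREE]
Free blocks: [8 5] total_free=13 largest=8 -> 100*(13-8)/13 = 500/13 ≈ 38.462 -> rounds to 38

Answer: 38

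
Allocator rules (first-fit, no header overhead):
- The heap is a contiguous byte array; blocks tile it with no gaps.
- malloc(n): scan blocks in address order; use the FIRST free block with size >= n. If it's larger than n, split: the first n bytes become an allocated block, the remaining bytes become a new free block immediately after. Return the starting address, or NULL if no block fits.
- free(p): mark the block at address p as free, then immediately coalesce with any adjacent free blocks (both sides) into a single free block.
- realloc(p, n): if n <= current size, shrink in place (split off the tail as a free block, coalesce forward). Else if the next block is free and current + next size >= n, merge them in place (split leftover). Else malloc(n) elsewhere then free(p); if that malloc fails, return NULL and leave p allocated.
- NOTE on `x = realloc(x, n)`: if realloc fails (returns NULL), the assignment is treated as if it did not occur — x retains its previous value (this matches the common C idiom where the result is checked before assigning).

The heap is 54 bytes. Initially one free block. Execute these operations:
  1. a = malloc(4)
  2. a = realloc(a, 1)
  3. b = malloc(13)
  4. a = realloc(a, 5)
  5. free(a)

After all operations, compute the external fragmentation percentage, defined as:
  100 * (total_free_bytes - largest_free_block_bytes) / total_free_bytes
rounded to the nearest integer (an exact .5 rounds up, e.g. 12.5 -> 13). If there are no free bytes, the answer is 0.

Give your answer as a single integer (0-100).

Op 1: a = malloc(4) -> a = 0; heap: [0-3 ALLOC][4-53 FREE]
Op 2: a = realloc(a, 1) -> a = 0; heap: [0-0 ALLOC][1-53 FREE]
Op 3: b = malloc(13) -> b = 1; heap: [0-0 ALLOC][1-13 ALLOC][14-53 FREE]
Op 4: a = realloc(a, 5) -> a = 14; heap: [0-0 FREE][1-13 ALLOC][14-18 ALLOC][19-53 FREE]
Op 5: free(a) -> (freed a); heap: [0-0 FREE][1-13 ALLOC][14-53 FREE]
Free blocks: [1 40] total_free=41 largest=40 -> 100*(41-40)/41 = 100/41 ≈ 2.439 -> rounds to 2

Answer: 2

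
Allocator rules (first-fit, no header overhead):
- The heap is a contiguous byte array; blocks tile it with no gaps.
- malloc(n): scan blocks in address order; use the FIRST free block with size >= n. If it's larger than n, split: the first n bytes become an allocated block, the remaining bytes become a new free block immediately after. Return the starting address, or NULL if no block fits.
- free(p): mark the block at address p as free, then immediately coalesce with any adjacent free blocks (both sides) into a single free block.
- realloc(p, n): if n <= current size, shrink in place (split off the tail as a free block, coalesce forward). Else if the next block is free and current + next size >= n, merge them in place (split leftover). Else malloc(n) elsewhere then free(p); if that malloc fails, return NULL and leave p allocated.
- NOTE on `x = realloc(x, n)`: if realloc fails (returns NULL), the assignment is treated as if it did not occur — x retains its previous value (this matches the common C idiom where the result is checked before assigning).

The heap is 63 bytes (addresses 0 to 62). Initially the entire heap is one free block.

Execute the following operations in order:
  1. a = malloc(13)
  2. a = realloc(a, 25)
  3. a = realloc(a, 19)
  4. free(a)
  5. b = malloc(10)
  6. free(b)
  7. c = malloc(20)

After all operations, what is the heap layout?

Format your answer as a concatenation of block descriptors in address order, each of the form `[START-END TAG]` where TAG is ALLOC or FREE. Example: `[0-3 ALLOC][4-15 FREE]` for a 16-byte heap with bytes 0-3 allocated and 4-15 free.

Answer: [0-19 ALLOC][20-62 FREE]

Derivation:
Op 1: a = malloc(13) -> a = 0; heap: [0-12 ALLOC][13-62 FREE]
Op 2: a = realloc(a, 25) -> a = 0; heap: [0-24 ALLOC][25-62 FREE]
Op 3: a = realloc(a, 19) -> a = 0; heap: [0-18 ALLOC][19-62 FREE]
Op 4: free(a) -> (freed a); heap: [0-62 FREE]
Op 5: b = malloc(10) -> b = 0; heap: [0-9 ALLOC][10-62 FREE]
Op 6: free(b) -> (freed b); heap: [0-62 FREE]
Op 7: c = malloc(20) -> c = 0; heap: [0-19 ALLOC][20-62 FREE]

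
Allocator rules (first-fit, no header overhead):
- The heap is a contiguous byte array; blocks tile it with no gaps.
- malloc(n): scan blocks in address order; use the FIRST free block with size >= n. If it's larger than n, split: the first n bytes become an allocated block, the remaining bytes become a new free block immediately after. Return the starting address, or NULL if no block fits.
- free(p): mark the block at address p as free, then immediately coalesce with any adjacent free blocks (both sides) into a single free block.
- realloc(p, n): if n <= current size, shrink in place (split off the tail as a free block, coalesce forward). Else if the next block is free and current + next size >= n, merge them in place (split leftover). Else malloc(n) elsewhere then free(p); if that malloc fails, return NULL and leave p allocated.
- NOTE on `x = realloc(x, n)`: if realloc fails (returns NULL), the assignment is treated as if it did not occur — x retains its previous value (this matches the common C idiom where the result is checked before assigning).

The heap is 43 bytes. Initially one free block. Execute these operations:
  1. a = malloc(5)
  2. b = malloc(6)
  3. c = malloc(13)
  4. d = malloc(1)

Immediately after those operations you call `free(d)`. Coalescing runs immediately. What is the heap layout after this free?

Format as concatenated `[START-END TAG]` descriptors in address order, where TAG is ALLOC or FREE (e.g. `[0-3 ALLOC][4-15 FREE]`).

Answer: [0-4 ALLOC][5-10 ALLOC][11-23 ALLOC][24-42 FREE]

Derivation:
Op 1: a = malloc(5) -> a = 0; heap: [0-4 ALLOC][5-42 FREE]
Op 2: b = malloc(6) -> b = 5; heap: [0-4 ALLOC][5-10 ALLOC][11-42 FREE]
Op 3: c = malloc(13) -> c = 11; heap: [0-4 ALLOC][5-10 ALLOC][11-23 ALLOC][24-42 FREE]
Op 4: d = malloc(1) -> d = 24; heap: [0-4 ALLOC][5-10 ALLOC][11-23 ALLOC][24-24 ALLOC][25-42 FREE]
free(d): d = 24 -> block [24-24 ALLOC]; mark free, coalesce with adjacent free neighbors -> [0-4 ALLOC][5-10 ALLOC][11-23 ALLOC][24-42 FREE]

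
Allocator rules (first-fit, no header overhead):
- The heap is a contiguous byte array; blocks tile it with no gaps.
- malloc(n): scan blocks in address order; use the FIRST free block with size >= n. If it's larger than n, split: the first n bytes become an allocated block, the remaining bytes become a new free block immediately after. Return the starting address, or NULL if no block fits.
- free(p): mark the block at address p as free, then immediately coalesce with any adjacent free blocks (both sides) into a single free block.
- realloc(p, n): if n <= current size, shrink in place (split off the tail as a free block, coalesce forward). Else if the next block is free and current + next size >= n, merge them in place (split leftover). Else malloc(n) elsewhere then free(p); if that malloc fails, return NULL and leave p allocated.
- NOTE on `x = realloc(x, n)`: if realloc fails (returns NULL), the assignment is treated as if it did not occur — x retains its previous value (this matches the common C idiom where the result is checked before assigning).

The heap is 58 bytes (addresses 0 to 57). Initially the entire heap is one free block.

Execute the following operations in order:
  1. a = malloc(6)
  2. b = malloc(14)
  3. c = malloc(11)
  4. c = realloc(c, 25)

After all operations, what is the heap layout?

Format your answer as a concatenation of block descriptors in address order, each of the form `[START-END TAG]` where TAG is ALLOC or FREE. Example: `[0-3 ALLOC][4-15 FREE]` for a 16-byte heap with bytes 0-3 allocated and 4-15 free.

Answer: [0-5 ALLOC][6-19 ALLOC][20-44 ALLOC][45-57 FREE]

Derivation:
Op 1: a = malloc(6) -> a = 0; heap: [0-5 ALLOC][6-57 FREE]
Op 2: b = malloc(14) -> b = 6; heap: [0-5 ALLOC][6-19 ALLOC][20-57 FREE]
Op 3: c = malloc(11) -> c = 20; heap: [0-5 ALLOC][6-19 ALLOC][20-30 ALLOC][31-57 FREE]
Op 4: c = realloc(c, 25) -> c = 20; heap: [0-5 ALLOC][6-19 ALLOC][20-44 ALLOC][45-57 FREE]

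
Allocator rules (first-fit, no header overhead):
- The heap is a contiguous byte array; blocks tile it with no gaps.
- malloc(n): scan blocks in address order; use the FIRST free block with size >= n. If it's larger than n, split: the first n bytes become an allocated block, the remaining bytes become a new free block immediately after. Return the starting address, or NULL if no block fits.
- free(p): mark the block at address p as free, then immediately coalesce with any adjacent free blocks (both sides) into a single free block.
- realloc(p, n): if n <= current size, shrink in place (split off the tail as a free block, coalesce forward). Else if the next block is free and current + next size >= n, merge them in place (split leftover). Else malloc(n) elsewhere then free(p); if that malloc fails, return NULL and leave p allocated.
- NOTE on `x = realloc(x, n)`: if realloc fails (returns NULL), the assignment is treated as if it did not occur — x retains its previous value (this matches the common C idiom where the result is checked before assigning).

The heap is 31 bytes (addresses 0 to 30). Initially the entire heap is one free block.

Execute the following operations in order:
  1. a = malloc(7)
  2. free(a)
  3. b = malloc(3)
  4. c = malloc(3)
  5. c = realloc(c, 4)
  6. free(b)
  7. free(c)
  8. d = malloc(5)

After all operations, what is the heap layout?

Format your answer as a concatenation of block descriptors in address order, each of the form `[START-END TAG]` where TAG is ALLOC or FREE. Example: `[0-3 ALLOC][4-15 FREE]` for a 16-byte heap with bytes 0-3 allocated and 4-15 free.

Op 1: a = malloc(7) -> a = 0; heap: [0-6 ALLOC][7-30 FREE]
Op 2: free(a) -> (freed a); heap: [0-30 FREE]
Op 3: b = malloc(3) -> b = 0; heap: [0-2 ALLOC][3-30 FREE]
Op 4: c = malloc(3) -> c = 3; heap: [0-2 ALLOC][3-5 ALLOC][6-30 FREE]
Op 5: c = realloc(c, 4) -> c = 3; heap: [0-2 ALLOC][3-6 ALLOC][7-30 FREE]
Op 6: free(b) -> (freed b); heap: [0-2 FREE][3-6 ALLOC][7-30 FREE]
Op 7: free(c) -> (freed c); heap: [0-30 FREE]
Op 8: d = malloc(5) -> d = 0; heap: [0-4 ALLOC][5-30 FREE]

Answer: [0-4 ALLOC][5-30 FREE]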